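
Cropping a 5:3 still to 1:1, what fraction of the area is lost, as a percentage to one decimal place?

40.0%

1:1 is narrower than 5:3, so the crop keeps the full height and trims the width.
(1.000)/(1.667) ≈ 0.600 of the area survives, leaving 40.00% discarded.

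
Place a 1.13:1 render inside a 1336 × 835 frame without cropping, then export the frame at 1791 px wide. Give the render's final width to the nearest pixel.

1265 px

In the 1336×835 frame the render fills the height: width = 835 × 1.130 ≈ 943.55 px.
Scaling 1336 → 1791 is ×1.3406, so the width becomes 943.55 × 1.3406 ≈ 1264.89 px.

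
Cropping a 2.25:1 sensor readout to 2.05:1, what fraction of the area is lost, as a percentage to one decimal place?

The height stays; only width is cut (since 2.05:1 is narrower than 2.25:1).
(2.050)/(2.250) ≈ 0.911 of the area survives, leaving 8.89% discarded.

8.9%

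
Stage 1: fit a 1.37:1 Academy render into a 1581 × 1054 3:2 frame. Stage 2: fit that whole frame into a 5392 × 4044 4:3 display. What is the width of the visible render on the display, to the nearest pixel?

4925 px

Inside the 1581×1054 canvas the render is height-limited at 1443.98 × 1054.00.
The 3:2 canvas is width-limited in 5392×4044, giving 5392.00 × 3594.67; scale factor 3.4105.
So the render's width is 1443.98 × 3.4105 ≈ 4924.69.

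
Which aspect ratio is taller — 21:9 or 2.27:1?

2.27:1

21:9 = 2.333 and 2.27; 2.333 > 2.27. The smaller width-to-height ratio is the taller frame.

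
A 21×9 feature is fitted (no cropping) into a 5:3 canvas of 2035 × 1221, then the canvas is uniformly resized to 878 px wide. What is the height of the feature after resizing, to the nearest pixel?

376 px

In the 2035×1221 frame the feature fills the width: height = 2035 × 9/21 ≈ 872.14 px.
Scaling 2035 → 878 is ×0.4314, so the height becomes 872.14 × 0.4314 ≈ 376.29 px.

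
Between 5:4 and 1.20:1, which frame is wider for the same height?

5:4 = 1.25 and 1.2; 1.25 > 1.2.

5:4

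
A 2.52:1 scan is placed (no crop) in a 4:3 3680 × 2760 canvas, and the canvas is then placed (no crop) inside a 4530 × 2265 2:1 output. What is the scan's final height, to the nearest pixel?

1198 px

Inside the 3680×2760 canvas the scan is width-limited at 3680.00 × 1460.32.
4:3 in 4530×2265: fills the height, so the intermediate becomes 3020.00 × 2265.00 — a scale of ×0.8207.
So the scan's height is 1460.32 × 0.8207 ≈ 1198.41.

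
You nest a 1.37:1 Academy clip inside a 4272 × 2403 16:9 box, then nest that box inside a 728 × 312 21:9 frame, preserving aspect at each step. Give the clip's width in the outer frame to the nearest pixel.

Inside the 4272×2403 canvas the clip is height-limited at 3292.11 × 2403.00.
Second fit — the 16:9 canvas into 728×312 spans the height: 554.67 × 312.00 (×0.1298 from 4272×2403).
So the clip's width is 3292.11 × 0.1298 ≈ 427.44.

427 px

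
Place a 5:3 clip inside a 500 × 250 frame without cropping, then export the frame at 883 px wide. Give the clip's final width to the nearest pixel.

Fitted into 500×250, the clip spans the height; its width is 250 × 5/3 ≈ 416.67 px.
Resizing to 883 px wide multiplies everything by 1.7660: 416.67 → 735.83 px.

736 px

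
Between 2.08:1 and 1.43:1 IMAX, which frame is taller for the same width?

2.08 and 1.43; 2.08 > 1.43. The smaller width-to-height ratio is the taller frame.

1.43:1 IMAX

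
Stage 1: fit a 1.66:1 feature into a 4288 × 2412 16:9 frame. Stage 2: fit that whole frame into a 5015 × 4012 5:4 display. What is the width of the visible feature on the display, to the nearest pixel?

Inside the 4288×2412 canvas the feature is height-limited at 4003.92 × 2412.00.
16:9 in 5015×4012: fills the width, so the intermediate becomes 5015.00 × 2820.94 — a scale of ×1.1695.
The feature scales with it: width 4003.92 × 1.1695 ≈ 4682.76.

4683 px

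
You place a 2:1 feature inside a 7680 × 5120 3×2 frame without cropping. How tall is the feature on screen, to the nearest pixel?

Since 2.000 > 1.500, the feature is width-limited.
The feature is 7680 × 1/2 ≈ 3840.00 px tall.

3840 px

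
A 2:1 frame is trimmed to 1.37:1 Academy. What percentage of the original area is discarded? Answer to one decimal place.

31.5%

1.37:1 Academy is narrower than 2:1, so the crop keeps the full height and trims the width.
(1.370)/(2.000) ≈ 0.685 of the area survives, leaving 31.50% discarded.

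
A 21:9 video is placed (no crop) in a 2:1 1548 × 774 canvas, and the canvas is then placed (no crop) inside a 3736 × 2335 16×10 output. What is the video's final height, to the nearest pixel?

Inside the 1548×774 canvas the video is width-limited at 1548.00 × 663.43.
Second fit — the 2:1 canvas into 3736×2335 spans the width: 3736.00 × 1868.00 (×2.4134 from 1548×774).
The video scales with it: height 663.43 × 2.4134 ≈ 1601.14.

1601 px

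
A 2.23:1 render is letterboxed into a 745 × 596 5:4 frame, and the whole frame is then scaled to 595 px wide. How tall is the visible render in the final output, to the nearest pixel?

Fitted into 745×596, the render spans the width; its height is 745 / 2.230 ≈ 334.08 px.
The frame scales by 595/745 = 0.7987; 334.08 × 0.7987 ≈ 266.82 px.

267 px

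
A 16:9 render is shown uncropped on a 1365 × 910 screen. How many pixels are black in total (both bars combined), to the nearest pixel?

16:9 (1.778) > 3×2 (1.500), so the render fills the width.
That makes the image 767.8125 px tall (1365 × 9/16).
Black = 910 − 767.8125 = 142.1875 px.
Across the 1365-px span: 142.1875 × 1365 ≈ 194086 px.

194086 pixels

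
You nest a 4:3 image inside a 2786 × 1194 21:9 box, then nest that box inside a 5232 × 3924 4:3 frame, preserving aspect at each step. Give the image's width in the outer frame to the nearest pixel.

2990 px

First fit — 4:3 into 2786×1194 spans the height: 1592.00 × 1194.00.
Second fit — the 21:9 canvas into 5232×3924 spans the width: 5232.00 × 2242.29 (×1.8780 from 2786×1194).
So the image's width is 1592.00 × 1.8780 ≈ 2989.71.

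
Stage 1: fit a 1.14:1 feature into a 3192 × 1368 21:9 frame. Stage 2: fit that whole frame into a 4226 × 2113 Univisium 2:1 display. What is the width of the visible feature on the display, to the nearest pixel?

2065 px

Inside the 3192×1368 canvas the feature is height-limited at 1559.52 × 1368.00.
21:9 in 4226×2113: fills the width, so the intermediate becomes 4226.00 × 1811.14 — a scale of ×1.3239.
Applying the same ×1.3239: 1559.52 → 2064.70.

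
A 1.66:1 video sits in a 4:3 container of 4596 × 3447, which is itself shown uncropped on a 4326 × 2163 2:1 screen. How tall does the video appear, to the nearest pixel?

First fit — 1.66:1 into 4596×3447 spans the width: 4596.00 × 2768.67.
Second fit — the 4:3 canvas into 4326×2163 spans the height: 2884.00 × 2163.00 (×0.6275 from 4596×3447).
So the video's height is 2768.67 × 0.6275 ≈ 1737.35.

1737 px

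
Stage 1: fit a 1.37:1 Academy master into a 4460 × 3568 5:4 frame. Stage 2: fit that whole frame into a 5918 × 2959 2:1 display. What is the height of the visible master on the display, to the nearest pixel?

First fit — 1.37:1 Academy into 4460×3568 spans the width: 4460.00 × 3255.47.
5:4 in 5918×2959: fills the height, so the intermediate becomes 3698.75 × 2959.00 — a scale of ×0.8293.
Applying the same ×0.8293: 3255.47 → 2699.82.

2700 px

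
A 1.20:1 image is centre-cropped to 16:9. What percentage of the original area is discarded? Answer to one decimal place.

The width stays; only height is cut (since 16:9 is wider than 1.20:1).
Fraction kept = (1.200)/(1.778) ≈ 67.50%, so 32.50% is lost.

32.5%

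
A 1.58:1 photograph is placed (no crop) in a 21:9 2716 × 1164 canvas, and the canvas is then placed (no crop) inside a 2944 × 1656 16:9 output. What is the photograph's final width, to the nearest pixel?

1994 px

1.58:1 in 2716×1164: fills the height, so the photograph is 1839.12 × 1164.00.
Second fit — the 21:9 canvas into 2944×1656 spans the width: 2944.00 × 1261.71 (×1.0839 from 2716×1164).
So the photograph's width is 1839.12 × 1.0839 ≈ 1993.51.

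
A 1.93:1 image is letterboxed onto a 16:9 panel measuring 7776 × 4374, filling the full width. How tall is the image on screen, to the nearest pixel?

4029 px

The image is 7776 / 1.930 ≈ 4029.02 px tall.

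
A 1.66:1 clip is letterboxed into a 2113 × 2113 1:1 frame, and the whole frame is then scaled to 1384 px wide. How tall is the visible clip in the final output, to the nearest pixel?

Fitted into 2113×2113, the clip spans the width; its height is 2113 / 1.660 ≈ 1272.89 px.
The frame scales by 1384/2113 = 0.6550; 1272.89 × 0.6550 ≈ 833.73 px.

834 px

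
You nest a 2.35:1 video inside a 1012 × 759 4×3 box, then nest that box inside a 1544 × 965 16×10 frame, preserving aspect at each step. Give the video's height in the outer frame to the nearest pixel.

2.35:1 in 1012×759: fills the width, so the video is 1012.00 × 430.64.
Second fit — the 4×3 canvas into 1544×965 spans the height: 1286.67 × 965.00 (×1.2714 from 1012×759).
The video scales with it: height 430.64 × 1.2714 ≈ 547.52.

548 px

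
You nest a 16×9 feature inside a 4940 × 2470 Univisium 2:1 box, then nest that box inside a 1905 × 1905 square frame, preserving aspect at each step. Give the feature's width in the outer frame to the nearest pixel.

First fit — 16×9 into 4940×2470 spans the height: 4391.11 × 2470.00.
Univisium 2:1 in 1905×1905: fills the width, so the intermediate becomes 1905.00 × 952.50 — a scale of ×0.3856.
So the feature's width is 4391.11 × 0.3856 ≈ 1693.33.

1693 px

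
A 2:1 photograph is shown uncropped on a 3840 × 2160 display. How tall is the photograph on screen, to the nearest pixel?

2:1 (2.000) > 16×9 (1.778), so the photograph fills the width.
That makes the image 1920.00 px tall (3840 × 1/2).

1920 px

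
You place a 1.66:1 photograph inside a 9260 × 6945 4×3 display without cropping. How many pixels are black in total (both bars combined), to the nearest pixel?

12655519 pixels

1.66:1 (1.660) > 4×3 (1.333), so the photograph fills the width.
Content height = 9260 / 1.660 ≈ 5578.3133 px.
6945 − 5578.3133 = 1366.6867 px of bars.
Bar area = 1366.6867 × 9260 ≈ 12655519 px.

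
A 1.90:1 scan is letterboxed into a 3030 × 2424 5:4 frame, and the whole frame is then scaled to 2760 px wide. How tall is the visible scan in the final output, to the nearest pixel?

1453 px

In the 3030×2424 frame the scan fills the width: height = 3030 / 1.900 ≈ 1594.74 px.
Resizing to 2760 px wide multiplies everything by 0.9109: 1594.74 → 1452.63 px.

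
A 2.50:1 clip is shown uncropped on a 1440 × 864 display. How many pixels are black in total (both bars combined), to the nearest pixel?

414720 pixels

Since 2.500 > 1.667, the clip is width-limited.
Content height = 1440 / 2.500 ≈ 576.0000 px.
Leftover height: 864 − 576.0000 = 288.0000 px.
That's 288.0000 × 1440 ≈ 414720 black pixels.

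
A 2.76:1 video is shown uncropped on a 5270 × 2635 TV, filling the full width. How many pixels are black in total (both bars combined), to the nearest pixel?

3823805 pixels

Content height = 5270 / 2.760 ≈ 1909.4203 px.
Black = 2635 − 1909.4203 = 725.5797 px.
Across the 5270-px span: 725.5797 × 5270 ≈ 3823805 px.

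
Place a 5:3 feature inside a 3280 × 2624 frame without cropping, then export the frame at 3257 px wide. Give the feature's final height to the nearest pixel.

1954 px

At 3280×2624 the feature is width-limited, so height = 3280 × 3/5 ≈ 1968.00 px.
Scaling 3280 → 3257 is ×0.9930, so the height becomes 1968.00 × 0.9930 ≈ 1954.20 px.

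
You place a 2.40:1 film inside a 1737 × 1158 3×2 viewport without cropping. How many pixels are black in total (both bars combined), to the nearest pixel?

2.40:1 is wider than 3×2, so it spans the full width.
The film is 1737 / 2.400 ≈ 723.7500 px tall.
Leftover height: 1158 − 723.7500 = 434.2500 px.
Across the 1737-px span: 434.2500 × 1737 ≈ 754292 px.

754292 pixels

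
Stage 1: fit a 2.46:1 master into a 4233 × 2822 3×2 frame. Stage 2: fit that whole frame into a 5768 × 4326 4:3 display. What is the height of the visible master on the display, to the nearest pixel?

2345 px

2.46:1 in 4233×2822: fills the width, so the master is 4233.00 × 1720.73.
3×2 in 5768×4326: fills the width, so the intermediate becomes 5768.00 × 3845.33 — a scale of ×1.3626.
So the master's height is 1720.73 × 1.3626 ≈ 2344.72.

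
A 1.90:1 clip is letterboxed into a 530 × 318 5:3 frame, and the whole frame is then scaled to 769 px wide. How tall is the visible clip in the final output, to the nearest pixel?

In the 530×318 frame the clip fills the width: height = 530 / 1.900 ≈ 278.95 px.
Resizing to 769 px wide multiplies everything by 1.4509: 278.95 → 404.74 px.

405 px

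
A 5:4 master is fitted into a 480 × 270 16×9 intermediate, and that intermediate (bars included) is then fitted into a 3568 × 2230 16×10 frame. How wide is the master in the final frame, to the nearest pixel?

5:4 in 480×270: fills the height, so the master is 337.50 × 270.00.
16×9 in 3568×2230: fills the width, so the intermediate becomes 3568.00 × 2007.00 — a scale of ×7.4333.
So the master's width is 337.50 × 7.4333 ≈ 2508.75.

2509 px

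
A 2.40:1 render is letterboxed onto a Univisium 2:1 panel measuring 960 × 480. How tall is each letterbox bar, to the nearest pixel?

2.40:1 is wider than Univisium 2:1, so it spans the full width.
The render is 960 / 2.400 ≈ 400.00 px tall.
Black = 480 − 400.00 = 80.00 px, or 40.00 per bar.

40 px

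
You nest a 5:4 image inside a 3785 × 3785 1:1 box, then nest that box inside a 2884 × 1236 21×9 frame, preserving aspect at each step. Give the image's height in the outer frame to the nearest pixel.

5:4 in 3785×3785: fills the width, so the image is 3785.00 × 3028.00.
The 1:1 canvas is height-limited in 2884×1236, giving 1236.00 × 1236.00; scale factor 0.3266.
Applying the same ×0.3266: 3028.00 → 988.80.

989 px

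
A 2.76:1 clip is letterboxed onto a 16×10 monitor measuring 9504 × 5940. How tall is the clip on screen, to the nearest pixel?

Since 2.760 > 1.600, the clip is width-limited.
The clip is 9504 / 2.760 ≈ 3443.48 px tall.

3443 px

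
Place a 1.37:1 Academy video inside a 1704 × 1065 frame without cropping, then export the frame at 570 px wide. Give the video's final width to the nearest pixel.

488 px

Fitted into 1704×1065, the video spans the height; its width is 1065 × 1.370 ≈ 1459.05 px.
Resizing to 570 px wide multiplies everything by 0.3345: 1459.05 → 488.06 px.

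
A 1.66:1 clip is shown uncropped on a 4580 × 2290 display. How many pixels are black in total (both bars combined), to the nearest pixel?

1782994 pixels

1.66:1 (1.660) < Univisium 2:1 (2.000), so the clip fills the height.
Content width = 2290 × 1.660 ≈ 3801.4000 px.
Black = 4580 − 3801.4000 = 778.6000 px.
Bar area = 778.6000 × 2290 ≈ 1782994 px.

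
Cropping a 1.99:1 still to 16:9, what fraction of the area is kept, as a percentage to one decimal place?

89.3%

16:9 is narrower than 1.99:1, so the crop keeps the full height and trims the width.
(1.778)/(1.990) ≈ 0.893 of the area survives.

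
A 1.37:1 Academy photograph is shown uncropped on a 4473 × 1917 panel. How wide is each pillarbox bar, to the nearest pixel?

923 px

1.37:1 Academy (1.370) < 21×9 (2.333), so the photograph fills the height.
Content width = 1917 × 1.370 ≈ 2626.29 px.
4473 − 2626.29 = 1846.71 px of bars (923.36 each).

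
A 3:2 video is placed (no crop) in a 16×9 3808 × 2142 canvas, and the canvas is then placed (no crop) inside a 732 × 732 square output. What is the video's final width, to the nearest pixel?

618 px

First fit — 3:2 into 3808×2142 spans the height: 3213.00 × 2142.00.
16×9 in 732×732: fills the width, so the intermediate becomes 732.00 × 411.75 — a scale of ×0.1922.
Applying the same ×0.1922: 3213.00 → 617.62.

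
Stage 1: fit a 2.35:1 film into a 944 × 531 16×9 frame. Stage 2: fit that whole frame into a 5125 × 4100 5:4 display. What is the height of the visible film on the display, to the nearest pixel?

2.35:1 in 944×531: fills the width, so the film is 944.00 × 401.70.
The 16×9 canvas is width-limited in 5125×4100, giving 5125.00 × 2882.81; scale factor 5.4290.
The film scales with it: height 401.70 × 5.4290 ≈ 2180.85.

2181 px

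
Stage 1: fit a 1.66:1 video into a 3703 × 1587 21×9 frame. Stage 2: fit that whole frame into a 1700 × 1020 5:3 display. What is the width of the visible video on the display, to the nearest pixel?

1.66:1 in 3703×1587: fills the height, so the video is 2634.42 × 1587.00.
Second fit — the 21×9 canvas into 1700×1020 spans the width: 1700.00 × 728.57 (×0.4591 from 3703×1587).
So the video's width is 2634.42 × 0.4591 ≈ 1209.43.

1209 px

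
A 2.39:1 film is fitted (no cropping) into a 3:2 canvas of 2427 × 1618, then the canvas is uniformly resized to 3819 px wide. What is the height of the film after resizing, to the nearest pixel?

At 2427×1618 the film is width-limited, so height = 2427 / 2.390 ≈ 1015.48 px.
Scaling 2427 → 3819 is ×1.5735, so the height becomes 1015.48 × 1.5735 ≈ 1597.91 px.

1598 px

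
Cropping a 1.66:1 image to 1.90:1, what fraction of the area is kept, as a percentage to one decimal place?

87.4%

1.90:1 is wider than 1.66:1, so the crop keeps the full width and trims the height.
Area ratio = (1.660)/(1.900) = 87.37% retained.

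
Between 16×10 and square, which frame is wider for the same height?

16×10 = 1.6 and square = 1; 1.6 > 1.

16×10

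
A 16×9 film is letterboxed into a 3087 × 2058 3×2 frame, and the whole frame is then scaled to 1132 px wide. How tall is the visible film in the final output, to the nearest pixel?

637 px

In the 3087×2058 frame the film fills the width: height = 3087 × 9/16 ≈ 1736.44 px.
Resizing to 1132 px wide multiplies everything by 0.3667: 1736.44 → 636.75 px.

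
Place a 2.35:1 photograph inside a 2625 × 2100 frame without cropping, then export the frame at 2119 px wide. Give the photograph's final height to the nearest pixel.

902 px

In the 2625×2100 frame the photograph fills the width: height = 2625 / 2.350 ≈ 1117.02 px.
The frame scales by 2119/2625 = 0.8072; 1117.02 × 0.8072 ≈ 901.70 px.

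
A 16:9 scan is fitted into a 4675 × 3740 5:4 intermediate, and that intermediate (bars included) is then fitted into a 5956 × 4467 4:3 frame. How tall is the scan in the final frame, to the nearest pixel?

Inside the 4675×3740 canvas the scan is width-limited at 4675.00 × 2629.69.
The 5:4 canvas is height-limited in 5956×4467, giving 5583.75 × 4467.00; scale factor 1.1944.
Applying the same ×1.1944: 2629.69 → 3140.86.

3141 px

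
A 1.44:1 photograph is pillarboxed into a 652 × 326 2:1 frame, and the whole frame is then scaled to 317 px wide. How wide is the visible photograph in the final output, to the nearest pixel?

228 px

In the 652×326 frame the photograph fills the height: width = 326 × 1.440 ≈ 469.44 px.
Scaling 652 → 317 is ×0.4862, so the width becomes 469.44 × 0.4862 ≈ 228.24 px.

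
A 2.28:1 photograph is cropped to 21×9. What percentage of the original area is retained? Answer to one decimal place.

21×9 is wider than 2.28:1, so the crop keeps the full width and trims the height.
Fraction kept = (2.280)/(2.333) ≈ 97.71%.

97.7%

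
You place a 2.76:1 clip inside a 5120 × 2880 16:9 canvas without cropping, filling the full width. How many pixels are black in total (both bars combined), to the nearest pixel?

5247629 pixels

Content height = 5120 / 2.760 ≈ 1855.0725 px.
Black = 2880 − 1855.0725 = 1024.9275 px.
That's 1024.9275 × 5120 ≈ 5247629 black pixels.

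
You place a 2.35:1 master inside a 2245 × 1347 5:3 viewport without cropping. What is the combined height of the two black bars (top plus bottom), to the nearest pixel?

392 px

Since 2.350 > 1.667, the master is width-limited.
Content height = 2245 / 2.350 ≈ 955.32 px.
Leftover height: 1347 − 955.32 = 391.68 px.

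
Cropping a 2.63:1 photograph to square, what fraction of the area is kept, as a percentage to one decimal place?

Going from 2.63:1 to square means cutting width while keeping height.
(1.000)/(2.630) ≈ 0.380 of the area survives.

38.0%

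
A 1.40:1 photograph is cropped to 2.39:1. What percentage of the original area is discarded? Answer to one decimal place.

41.4%

2.39:1 is wider than 1.40:1, so the crop keeps the full width and trims the height.
(1.400)/(2.390) ≈ 0.586 of the area survives, leaving 41.42% discarded.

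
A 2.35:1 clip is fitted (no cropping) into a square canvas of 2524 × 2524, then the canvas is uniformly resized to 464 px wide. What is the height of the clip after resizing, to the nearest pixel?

197 px

Fitted into 2524×2524, the clip spans the width; its height is 2524 / 2.350 ≈ 1074.04 px.
Resizing to 464 px wide multiplies everything by 0.1838: 1074.04 → 197.45 px.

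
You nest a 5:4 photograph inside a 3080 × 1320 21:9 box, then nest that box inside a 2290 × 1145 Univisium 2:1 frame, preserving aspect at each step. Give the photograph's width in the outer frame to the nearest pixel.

1227 px

5:4 in 3080×1320: fills the height, so the photograph is 1650.00 × 1320.00.
The 21:9 canvas is width-limited in 2290×1145, giving 2290.00 × 981.43; scale factor 0.7435.
So the photograph's width is 1650.00 × 0.7435 ≈ 1226.79.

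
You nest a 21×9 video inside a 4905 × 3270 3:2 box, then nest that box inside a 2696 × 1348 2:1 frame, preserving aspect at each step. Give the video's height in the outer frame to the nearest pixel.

First fit — 21×9 into 4905×3270 spans the width: 4905.00 × 2102.14.
3:2 in 2696×1348: fills the height, so the intermediate becomes 2022.00 × 1348.00 — a scale of ×0.4122.
Applying the same ×0.4122: 2102.14 → 866.57.

867 px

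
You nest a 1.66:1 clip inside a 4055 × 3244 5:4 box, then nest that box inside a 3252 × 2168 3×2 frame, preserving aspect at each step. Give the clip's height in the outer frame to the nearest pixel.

1633 px

1.66:1 in 4055×3244: fills the width, so the clip is 4055.00 × 2442.77.
The 5:4 canvas is height-limited in 3252×2168, giving 2710.00 × 2168.00; scale factor 0.6683.
The clip scales with it: height 2442.77 × 0.6683 ≈ 1632.53.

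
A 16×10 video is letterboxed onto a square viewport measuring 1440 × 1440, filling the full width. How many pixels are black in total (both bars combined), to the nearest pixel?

Content height = 1440 × 10/16 ≈ 900.0000 px.
Black = 1440 − 900.0000 = 540.0000 px.
Bar area = 540.0000 × 1440 ≈ 777600 px.

777600 pixels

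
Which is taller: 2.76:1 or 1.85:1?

1.85:1

2.76 and 1.85; 2.76 > 1.85. The smaller width-to-height ratio is the taller frame.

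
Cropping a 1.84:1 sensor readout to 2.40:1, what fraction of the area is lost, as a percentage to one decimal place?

23.3%

The width stays; only height is cut (since 2.40:1 is wider than 1.84:1).
(1.840)/(2.400) ≈ 0.767 of the area survives, leaving 23.33% discarded.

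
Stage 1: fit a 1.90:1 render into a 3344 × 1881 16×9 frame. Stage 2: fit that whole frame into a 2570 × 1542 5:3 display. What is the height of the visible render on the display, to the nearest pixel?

1353 px

1.90:1 in 3344×1881: fills the width, so the render is 3344.00 × 1760.00.
Second fit — the 16×9 canvas into 2570×1542 spans the width: 2570.00 × 1445.62 (×0.7685 from 3344×1881).
The render scales with it: height 1760.00 × 0.7685 ≈ 1352.63.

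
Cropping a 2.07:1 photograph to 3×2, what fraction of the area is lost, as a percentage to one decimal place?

27.5%

The height stays; only width is cut (since 3×2 is narrower than 2.07:1).
(1.500)/(2.070) ≈ 0.725 of the area survives, leaving 27.54% discarded.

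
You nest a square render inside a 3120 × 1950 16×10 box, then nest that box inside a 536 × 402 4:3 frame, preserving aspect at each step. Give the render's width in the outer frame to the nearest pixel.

335 px

First fit — square into 3120×1950 spans the height: 1950.00 × 1950.00.
Second fit — the 16×10 canvas into 536×402 spans the width: 536.00 × 335.00 (×0.1718 from 3120×1950).
Applying the same ×0.1718: 1950.00 → 335.00.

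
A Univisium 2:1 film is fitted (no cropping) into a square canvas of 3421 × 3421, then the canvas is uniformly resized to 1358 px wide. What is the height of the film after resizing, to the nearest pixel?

679 px

Fitted into 3421×3421, the film spans the width; its height is 3421 × 1/2 ≈ 1710.50 px.
Scaling 3421 → 1358 is ×0.3970, so the height becomes 1710.50 × 0.3970 ≈ 679.00 px.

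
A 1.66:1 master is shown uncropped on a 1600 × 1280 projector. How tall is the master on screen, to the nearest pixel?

964 px

1.66:1 is wider than 5:4, so it spans the full width.
The master is 1600 / 1.660 ≈ 963.86 px tall.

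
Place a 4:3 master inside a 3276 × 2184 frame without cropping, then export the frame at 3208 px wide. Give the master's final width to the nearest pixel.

2852 px

Fitted into 3276×2184, the master spans the height; its width is 2184 × 4/3 ≈ 2912.00 px.
The frame scales by 3208/3276 = 0.9792; 2912.00 × 0.9792 ≈ 2851.56 px.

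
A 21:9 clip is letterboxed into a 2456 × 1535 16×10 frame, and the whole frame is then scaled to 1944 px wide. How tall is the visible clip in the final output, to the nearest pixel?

833 px

Fitted into 2456×1535, the clip spans the width; its height is 2456 × 9/21 ≈ 1052.57 px.
The frame scales by 1944/2456 = 0.7915; 1052.57 × 0.7915 ≈ 833.14 px.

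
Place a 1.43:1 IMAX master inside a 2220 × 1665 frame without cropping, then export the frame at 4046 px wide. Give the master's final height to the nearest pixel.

2829 px

At 2220×1665 the master is width-limited, so height = 2220 / 1.430 ≈ 1552.45 px.
The frame scales by 4046/2220 = 1.8225; 1552.45 × 1.8225 ≈ 2829.37 px.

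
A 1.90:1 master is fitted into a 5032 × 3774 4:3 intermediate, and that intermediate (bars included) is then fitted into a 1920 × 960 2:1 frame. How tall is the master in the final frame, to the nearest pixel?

674 px

First fit — 1.90:1 into 5032×3774 spans the width: 5032.00 × 2648.42.
The 4:3 canvas is height-limited in 1920×960, giving 1280.00 × 960.00; scale factor 0.2544.
Applying the same ×0.2544: 2648.42 → 673.68.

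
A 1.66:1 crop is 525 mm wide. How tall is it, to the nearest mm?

Height = 525 / 1.660 = 316.27.

316 mm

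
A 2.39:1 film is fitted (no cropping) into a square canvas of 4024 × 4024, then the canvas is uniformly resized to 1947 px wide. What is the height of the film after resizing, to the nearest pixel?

815 px

Fitted into 4024×4024, the film spans the width; its height is 4024 / 2.390 ≈ 1683.68 px.
Scaling 4024 → 1947 is ×0.4838, so the height becomes 1683.68 × 0.4838 ≈ 814.64 px.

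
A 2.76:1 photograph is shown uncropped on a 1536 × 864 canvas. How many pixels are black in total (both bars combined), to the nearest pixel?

472287 pixels

Since 2.760 > 1.778, the photograph is width-limited.
That makes the image 556.5217 px tall (1536 / 2.760).
Leftover height: 864 − 556.5217 = 307.4783 px.
Across the 1536-px span: 307.4783 × 1536 ≈ 472287 px.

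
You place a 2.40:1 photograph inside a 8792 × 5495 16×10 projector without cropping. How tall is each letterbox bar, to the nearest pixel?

916 px

2.40:1 (2.400) > 16×10 (1.600), so the photograph fills the width.
Content height = 8792 / 2.400 ≈ 3663.33 px.
Leftover height: 5495 − 3663.33 = 1831.67 px → 915.83 each side.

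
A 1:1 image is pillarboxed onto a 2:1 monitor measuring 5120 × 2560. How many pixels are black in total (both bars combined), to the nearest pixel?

1:1 is narrower than 2:1, so it spans the full height.
The image is 2560 × 1/1 ≈ 2560.0000 px wide.
5120 − 2560.0000 = 2560.0000 px of bars.
Bar area = 2560.0000 × 2560 ≈ 6553600 px.

6553600 pixels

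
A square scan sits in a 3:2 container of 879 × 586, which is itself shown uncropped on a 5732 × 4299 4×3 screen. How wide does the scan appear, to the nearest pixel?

3821 px

Inside the 879×586 canvas the scan is height-limited at 586.00 × 586.00.
The 3:2 canvas is width-limited in 5732×4299, giving 5732.00 × 3821.33; scale factor 6.5210.
Applying the same ×6.5210: 586.00 → 3821.33.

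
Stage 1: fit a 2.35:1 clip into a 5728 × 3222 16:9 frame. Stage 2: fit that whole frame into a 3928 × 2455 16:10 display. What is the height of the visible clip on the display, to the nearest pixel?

1671 px

First fit — 2.35:1 into 5728×3222 spans the width: 5728.00 × 2437.45.
Second fit — the 16:9 canvas into 3928×2455 spans the width: 3928.00 × 2209.50 (×0.6858 from 5728×3222).
Applying the same ×0.6858: 2437.45 → 1671.49.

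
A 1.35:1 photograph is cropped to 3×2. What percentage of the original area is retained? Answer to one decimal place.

90.0%

3×2 is wider than 1.35:1, so the crop keeps the full width and trims the height.
Fraction kept = (1.350)/(1.500) ≈ 90.00%.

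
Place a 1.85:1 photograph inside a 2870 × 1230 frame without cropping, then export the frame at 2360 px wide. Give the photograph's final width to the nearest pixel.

Fitted into 2870×1230, the photograph spans the height; its width is 1230 × 1.850 ≈ 2275.50 px.
Resizing to 2360 px wide multiplies everything by 0.8223: 2275.50 → 1871.14 px.

1871 px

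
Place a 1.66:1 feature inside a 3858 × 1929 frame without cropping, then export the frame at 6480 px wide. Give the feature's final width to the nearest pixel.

5378 px

Fitted into 3858×1929, the feature spans the height; its width is 1929 × 1.660 ≈ 3202.14 px.
Scaling 3858 → 6480 is ×1.6796, so the width becomes 3202.14 × 1.6796 ≈ 5378.40 px.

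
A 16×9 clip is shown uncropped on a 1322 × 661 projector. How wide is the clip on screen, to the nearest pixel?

16×9 is narrower than 2:1, so it spans the full height.
That makes the image 1175.11 px wide (661 × 16/9).

1175 px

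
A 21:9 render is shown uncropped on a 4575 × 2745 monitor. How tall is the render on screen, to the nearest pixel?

21:9 is wider than 5:3, so it spans the full width.
Content height = 4575 × 9/21 ≈ 1960.71 px.

1961 px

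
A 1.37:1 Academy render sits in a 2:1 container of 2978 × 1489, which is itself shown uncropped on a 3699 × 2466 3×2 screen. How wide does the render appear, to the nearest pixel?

First fit — 1.37:1 Academy into 2978×1489 spans the height: 2039.93 × 1489.00.
Second fit — the 2:1 canvas into 3699×2466 spans the width: 3699.00 × 1849.50 (×1.2421 from 2978×1489).
Applying the same ×1.2421: 2039.93 → 2533.82.

2534 px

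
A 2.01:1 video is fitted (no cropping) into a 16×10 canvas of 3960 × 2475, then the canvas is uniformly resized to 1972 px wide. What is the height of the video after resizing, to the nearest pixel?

Fitted into 3960×2475, the video spans the width; its height is 3960 / 2.010 ≈ 1970.15 px.
Scaling 3960 → 1972 is ×0.4980, so the height becomes 1970.15 × 0.4980 ≈ 981.09 px.

981 px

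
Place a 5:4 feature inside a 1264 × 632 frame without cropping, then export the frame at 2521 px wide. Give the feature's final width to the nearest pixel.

1576 px

At 1264×632 the feature is height-limited, so width = 632 × 5/4 ≈ 790.00 px.
The frame scales by 2521/1264 = 1.9945; 790.00 × 1.9945 ≈ 1575.62 px.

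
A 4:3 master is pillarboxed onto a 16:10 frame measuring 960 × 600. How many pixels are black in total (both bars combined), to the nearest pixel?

Since 1.333 < 1.600, the master is height-limited.
Content width = 600 × 4/3 ≈ 800.0000 px.
Leftover width: 960 − 800.0000 = 160.0000 px.
Across the 600-px span: 160.0000 × 600 ≈ 96000 px.

96000 pixels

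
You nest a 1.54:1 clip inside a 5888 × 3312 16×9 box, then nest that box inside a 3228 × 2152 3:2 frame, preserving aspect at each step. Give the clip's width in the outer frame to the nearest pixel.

2796 px

Inside the 5888×3312 canvas the clip is height-limited at 5100.48 × 3312.00.
Second fit — the 16×9 canvas into 3228×2152 spans the width: 3228.00 × 1815.75 (×0.5482 from 5888×3312).
Applying the same ×0.5482: 5100.48 → 2796.26.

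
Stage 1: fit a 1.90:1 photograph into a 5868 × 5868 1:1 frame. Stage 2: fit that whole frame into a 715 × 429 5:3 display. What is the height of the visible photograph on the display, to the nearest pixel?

226 px

First fit — 1.90:1 into 5868×5868 spans the width: 5868.00 × 3088.42.
1:1 in 715×429: fills the height, so the intermediate becomes 429.00 × 429.00 — a scale of ×0.0731.
So the photograph's height is 3088.42 × 0.0731 ≈ 225.79.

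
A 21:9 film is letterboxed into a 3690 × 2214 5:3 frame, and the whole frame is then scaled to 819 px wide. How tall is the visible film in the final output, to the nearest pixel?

351 px

Fitted into 3690×2214, the film spans the width; its height is 3690 × 9/21 ≈ 1581.43 px.
Resizing to 819 px wide multiplies everything by 0.2220: 1581.43 → 351.00 px.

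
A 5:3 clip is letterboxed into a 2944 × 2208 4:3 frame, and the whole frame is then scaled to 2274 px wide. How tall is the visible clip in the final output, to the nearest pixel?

Fitted into 2944×2208, the clip spans the width; its height is 2944 × 3/5 ≈ 1766.40 px.
The frame scales by 2274/2944 = 0.7724; 1766.40 × 0.7724 ≈ 1364.40 px.

1364 px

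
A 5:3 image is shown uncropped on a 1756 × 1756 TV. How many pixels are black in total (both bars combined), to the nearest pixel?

5:3 is wider than square, so it spans the full width.
That makes the image 1053.6000 px tall (1756 × 3/5).
Black = 1756 − 1053.6000 = 702.4000 px.
That's 702.4000 × 1756 ≈ 1233414 black pixels.

1233414 pixels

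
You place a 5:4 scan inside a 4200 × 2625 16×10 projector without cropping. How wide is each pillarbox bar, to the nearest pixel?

459 px

5:4 is narrower than 16×10, so it spans the full height.
Content width = 2625 × 5/4 ≈ 3281.25 px.
4200 − 3281.25 = 918.75 px of bars (459.38 each).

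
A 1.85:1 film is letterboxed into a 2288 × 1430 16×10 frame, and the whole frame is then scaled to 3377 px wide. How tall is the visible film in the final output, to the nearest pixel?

In the 2288×1430 frame the film fills the width: height = 2288 / 1.850 ≈ 1236.76 px.
Scaling 2288 → 3377 is ×1.4760, so the height becomes 1236.76 × 1.4760 ≈ 1825.41 px.

1825 px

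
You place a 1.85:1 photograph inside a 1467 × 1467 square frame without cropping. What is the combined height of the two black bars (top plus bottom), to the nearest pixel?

674 px

Since 1.850 > 1.000, the photograph is width-limited.
Content height = 1467 / 1.850 ≈ 792.97 px.
Leftover height: 1467 − 792.97 = 674.03 px.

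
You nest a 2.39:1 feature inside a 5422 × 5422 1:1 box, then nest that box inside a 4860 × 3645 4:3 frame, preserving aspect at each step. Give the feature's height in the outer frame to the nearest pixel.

First fit — 2.39:1 into 5422×5422 spans the width: 5422.00 × 2268.62.
The 1:1 canvas is height-limited in 4860×3645, giving 3645.00 × 3645.00; scale factor 0.6723.
Applying the same ×0.6723: 2268.62 → 1525.10.

1525 px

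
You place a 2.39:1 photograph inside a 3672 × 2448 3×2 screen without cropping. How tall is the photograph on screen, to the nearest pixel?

2.39:1 (2.390) > 3×2 (1.500), so the photograph fills the width.
The photograph is 3672 / 2.390 ≈ 1536.40 px tall.

1536 px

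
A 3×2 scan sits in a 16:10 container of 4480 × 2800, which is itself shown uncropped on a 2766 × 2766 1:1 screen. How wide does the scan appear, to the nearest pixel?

2593 px

First fit — 3×2 into 4480×2800 spans the height: 4200.00 × 2800.00.
16:10 in 2766×2766: fills the width, so the intermediate becomes 2766.00 × 1728.75 — a scale of ×0.6174.
So the scan's width is 4200.00 × 0.6174 ≈ 2593.12.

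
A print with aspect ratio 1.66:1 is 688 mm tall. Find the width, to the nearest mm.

1142 mm

688 × 1.660 = 1142.08.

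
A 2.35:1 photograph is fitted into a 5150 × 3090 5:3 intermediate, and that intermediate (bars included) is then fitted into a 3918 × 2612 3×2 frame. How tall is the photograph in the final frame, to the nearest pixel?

1667 px

First fit — 2.35:1 into 5150×3090 spans the width: 5150.00 × 2191.49.
Second fit — the 5:3 canvas into 3918×2612 spans the width: 3918.00 × 2350.80 (×0.7608 from 5150×3090).
The photograph scales with it: height 2191.49 × 0.7608 ≈ 1667.23.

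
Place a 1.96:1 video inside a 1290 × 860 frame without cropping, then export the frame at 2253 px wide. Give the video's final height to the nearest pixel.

In the 1290×860 frame the video fills the width: height = 1290 / 1.960 ≈ 658.16 px.
Scaling 1290 → 2253 is ×1.7465, so the height becomes 658.16 × 1.7465 ≈ 1149.49 px.

1149 px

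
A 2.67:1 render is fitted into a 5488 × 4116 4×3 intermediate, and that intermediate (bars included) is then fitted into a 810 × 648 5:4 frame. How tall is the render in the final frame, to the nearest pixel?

303 px

2.67:1 in 5488×4116: fills the width, so the render is 5488.00 × 2055.43.
4×3 in 810×648: fills the width, so the intermediate becomes 810.00 × 607.50 — a scale of ×0.1476.
Applying the same ×0.1476: 2055.43 → 303.37.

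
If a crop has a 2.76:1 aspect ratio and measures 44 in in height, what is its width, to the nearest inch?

121 in

Width = 44 × 2.760 = 121.44.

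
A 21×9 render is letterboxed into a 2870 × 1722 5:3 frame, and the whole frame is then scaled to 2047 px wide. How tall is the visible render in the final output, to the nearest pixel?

877 px

In the 2870×1722 frame the render fills the width: height = 2870 × 9/21 ≈ 1230.00 px.
The frame scales by 2047/2870 = 0.7132; 1230.00 × 0.7132 ≈ 877.29 px.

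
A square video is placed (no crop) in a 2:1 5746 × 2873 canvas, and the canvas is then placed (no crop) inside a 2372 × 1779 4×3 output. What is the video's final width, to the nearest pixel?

First fit — square into 5746×2873 spans the height: 2873.00 × 2873.00.
Second fit — the 2:1 canvas into 2372×1779 spans the width: 2372.00 × 1186.00 (×0.4128 from 5746×2873).
The video scales with it: width 2873.00 × 0.4128 ≈ 1186.00.

1186 px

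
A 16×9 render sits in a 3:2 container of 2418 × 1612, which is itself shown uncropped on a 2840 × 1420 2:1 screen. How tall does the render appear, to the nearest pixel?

1198 px

First fit — 16×9 into 2418×1612 spans the width: 2418.00 × 1360.12.
3:2 in 2840×1420: fills the height, so the intermediate becomes 2130.00 × 1420.00 — a scale of ×0.8809.
The render scales with it: height 1360.12 × 0.8809 ≈ 1198.12.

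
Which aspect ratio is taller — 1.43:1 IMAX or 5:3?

1.43:1 IMAX

1.43 and 5:3 = 1.667; 1.667 > 1.43. The smaller width-to-height ratio is the taller frame.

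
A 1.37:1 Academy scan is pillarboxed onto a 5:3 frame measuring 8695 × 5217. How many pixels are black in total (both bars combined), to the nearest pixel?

8074403 pixels

1.37:1 Academy is narrower than 5:3, so it spans the full height.
The scan is 5217 × 1.370 ≈ 7147.2900 px wide.
Leftover width: 8695 − 7147.2900 = 1547.7100 px.
Bar area = 1547.7100 × 5217 ≈ 8074403 px.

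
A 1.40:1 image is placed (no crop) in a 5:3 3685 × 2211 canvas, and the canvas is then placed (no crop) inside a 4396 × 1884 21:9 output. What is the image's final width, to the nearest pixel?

2638 px

Inside the 3685×2211 canvas the image is height-limited at 3095.40 × 2211.00.
The 5:3 canvas is height-limited in 4396×1884, giving 3140.00 × 1884.00; scale factor 0.8521.
Applying the same ×0.8521: 3095.40 → 2637.60.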